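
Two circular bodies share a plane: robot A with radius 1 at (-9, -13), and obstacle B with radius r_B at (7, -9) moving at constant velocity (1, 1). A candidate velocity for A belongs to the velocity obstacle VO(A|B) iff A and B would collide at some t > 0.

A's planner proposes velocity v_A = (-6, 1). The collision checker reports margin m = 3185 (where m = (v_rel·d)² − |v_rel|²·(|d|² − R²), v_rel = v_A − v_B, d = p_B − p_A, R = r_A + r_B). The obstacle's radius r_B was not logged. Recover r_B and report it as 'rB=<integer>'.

m = 3185
d = (16, 4);  v_rel = (-7, 0),  |v_rel|² = 49
v_rel×d = (-7)·(4) − (0)·(16) = -28
since m = R²·49 − (-28)²:  R² = (784 + 3185) / 49 = 81
R = √81 = 9  ⇒  r_B = 9 − 1 = 8

rB=8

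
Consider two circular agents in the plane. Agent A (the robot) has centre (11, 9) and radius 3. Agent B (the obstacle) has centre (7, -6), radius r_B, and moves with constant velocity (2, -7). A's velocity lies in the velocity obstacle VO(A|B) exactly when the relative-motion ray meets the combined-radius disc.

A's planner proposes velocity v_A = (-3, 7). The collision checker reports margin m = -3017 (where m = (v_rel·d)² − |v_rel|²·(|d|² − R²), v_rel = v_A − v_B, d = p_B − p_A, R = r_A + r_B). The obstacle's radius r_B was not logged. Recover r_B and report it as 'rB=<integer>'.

m = -3017
d = (-4, -15);  v_rel = (-5, 14),  |v_rel|² = 221
v_rel×d = (-5)·(-15) − (14)·(-4) = 131
since m = R²·221 − 131²:  R² = (17161 + -3017) / 221 = 64
R = √64 = 8  ⇒  r_B = 8 − 3 = 5

rB=5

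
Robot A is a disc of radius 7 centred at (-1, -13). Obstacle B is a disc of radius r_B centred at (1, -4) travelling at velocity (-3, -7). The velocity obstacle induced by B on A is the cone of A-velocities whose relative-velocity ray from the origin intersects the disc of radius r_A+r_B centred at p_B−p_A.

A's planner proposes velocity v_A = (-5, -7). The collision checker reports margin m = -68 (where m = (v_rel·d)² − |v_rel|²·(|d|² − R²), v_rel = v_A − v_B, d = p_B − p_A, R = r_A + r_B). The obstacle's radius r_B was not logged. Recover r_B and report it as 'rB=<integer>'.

m = -68
d = (2, 9);  v_rel = (-2, 0),  |v_rel|² = 4
v_rel×d = (-2)·(9) − (0)·(2) = -18
since m = R²·4 − (-18)²:  R² = (324 + -68) / 4 = 64
R = √64 = 8  ⇒  r_B = 8 − 7 = 1

rB=1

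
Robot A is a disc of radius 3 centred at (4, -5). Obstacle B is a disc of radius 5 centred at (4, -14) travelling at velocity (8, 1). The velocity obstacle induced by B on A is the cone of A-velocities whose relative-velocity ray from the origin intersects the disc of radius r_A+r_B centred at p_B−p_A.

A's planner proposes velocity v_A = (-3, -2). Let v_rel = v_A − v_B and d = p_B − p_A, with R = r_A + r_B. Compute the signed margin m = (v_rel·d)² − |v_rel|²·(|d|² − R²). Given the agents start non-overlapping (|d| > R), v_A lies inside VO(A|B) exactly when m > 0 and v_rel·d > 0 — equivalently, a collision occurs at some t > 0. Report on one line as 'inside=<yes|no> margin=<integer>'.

d = (0, -9),  |d|² = 81;  R = 3+5 = 8,  c = 81−8² = 17
v_rel = (-11, -3),  |v_rel|² = 130;  v_rel·d = (-11)·(0) + (-3)·(-9) = 27
130·t² − 54·t + 17 = 0  ⇒  m = 27² − 130·17 = -1481
m = -1481 < 0,  v_rel·d = 27 > 0  ⇒  outside

inside=no margin=-1481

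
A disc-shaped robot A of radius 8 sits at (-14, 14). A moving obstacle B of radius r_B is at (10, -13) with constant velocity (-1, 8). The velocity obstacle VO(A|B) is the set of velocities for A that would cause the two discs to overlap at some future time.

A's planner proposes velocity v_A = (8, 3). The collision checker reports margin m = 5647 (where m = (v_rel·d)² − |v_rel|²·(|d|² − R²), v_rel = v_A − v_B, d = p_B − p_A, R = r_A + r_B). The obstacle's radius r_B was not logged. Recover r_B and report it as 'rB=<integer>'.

m = 5647
d = (24, -27);  v_rel = (9, -5),  |v_rel|² = 106
v_rel×d = (9)·(-27) − (-5)·(24) = -123
since m = R²·106 − (-123)²:  R² = (15129 + 5647) / 106 = 196
R = √196 = 14  ⇒  r_B = 14 − 8 = 6

rB=6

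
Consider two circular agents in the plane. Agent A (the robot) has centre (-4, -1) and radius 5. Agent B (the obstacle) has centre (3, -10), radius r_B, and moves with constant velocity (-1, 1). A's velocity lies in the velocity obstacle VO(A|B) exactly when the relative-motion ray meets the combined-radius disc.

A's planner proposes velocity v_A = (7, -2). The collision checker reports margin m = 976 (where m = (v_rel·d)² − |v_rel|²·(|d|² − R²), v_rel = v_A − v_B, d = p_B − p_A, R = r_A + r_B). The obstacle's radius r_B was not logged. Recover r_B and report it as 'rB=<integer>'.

m = 976
d = (7, -9);  v_rel = (8, -3),  |v_rel|² = 73
v_rel×d = (8)·(-9) − (-3)·(7) = -51
since m = R²·73 − (-51)²:  R² = (2601 + 976) / 73 = 49
R = √49 = 7  ⇒  r_B = 7 − 5 = 2

rB=2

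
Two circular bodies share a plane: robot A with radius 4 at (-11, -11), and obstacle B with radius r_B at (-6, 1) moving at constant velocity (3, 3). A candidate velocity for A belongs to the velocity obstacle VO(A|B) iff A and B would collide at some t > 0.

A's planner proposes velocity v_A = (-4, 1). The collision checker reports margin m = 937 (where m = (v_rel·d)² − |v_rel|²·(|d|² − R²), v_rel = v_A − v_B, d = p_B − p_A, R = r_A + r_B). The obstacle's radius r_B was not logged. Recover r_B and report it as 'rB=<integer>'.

m = 937
d = (5, 12);  v_rel = (-7, -2),  |v_rel|² = 53
v_rel×d = (-7)·(12) − (-2)·(5) = -74
since m = R²·53 − (-74)²:  R² = (5476 + 937) / 53 = 121
R = √121 = 11  ⇒  r_B = 11 − 4 = 7

rB=7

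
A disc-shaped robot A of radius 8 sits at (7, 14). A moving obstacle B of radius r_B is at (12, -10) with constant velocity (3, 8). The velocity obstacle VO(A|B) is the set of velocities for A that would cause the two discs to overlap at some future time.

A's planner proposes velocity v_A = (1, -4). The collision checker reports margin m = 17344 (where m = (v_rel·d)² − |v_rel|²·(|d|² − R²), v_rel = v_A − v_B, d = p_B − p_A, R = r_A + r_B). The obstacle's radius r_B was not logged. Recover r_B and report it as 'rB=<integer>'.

m = 17344
d = (5, -24);  v_rel = (-2, -12),  |v_rel|² = 148
v_rel×d = (-2)·(-24) − (-12)·(5) = 108
since m = R²·148 − 108²:  R² = (11664 + 17344) / 148 = 196
R = √196 = 14  ⇒  r_B = 14 − 8 = 6

rB=6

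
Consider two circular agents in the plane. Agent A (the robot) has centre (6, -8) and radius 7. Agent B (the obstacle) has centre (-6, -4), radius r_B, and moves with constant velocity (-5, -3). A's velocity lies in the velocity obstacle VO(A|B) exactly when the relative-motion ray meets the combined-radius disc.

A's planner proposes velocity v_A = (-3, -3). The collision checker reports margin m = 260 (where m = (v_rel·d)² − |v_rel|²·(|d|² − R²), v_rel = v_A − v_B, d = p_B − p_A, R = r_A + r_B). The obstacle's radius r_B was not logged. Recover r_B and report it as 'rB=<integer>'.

m = 260
d = (-12, 4);  v_rel = (2, 0),  |v_rel|² = 4
v_rel×d = (2)·(4) − (0)·(-12) = 8
since m = R²·4 − 8²:  R² = (64 + 260) / 4 = 81
R = √81 = 9  ⇒  r_B = 9 − 7 = 2

rB=2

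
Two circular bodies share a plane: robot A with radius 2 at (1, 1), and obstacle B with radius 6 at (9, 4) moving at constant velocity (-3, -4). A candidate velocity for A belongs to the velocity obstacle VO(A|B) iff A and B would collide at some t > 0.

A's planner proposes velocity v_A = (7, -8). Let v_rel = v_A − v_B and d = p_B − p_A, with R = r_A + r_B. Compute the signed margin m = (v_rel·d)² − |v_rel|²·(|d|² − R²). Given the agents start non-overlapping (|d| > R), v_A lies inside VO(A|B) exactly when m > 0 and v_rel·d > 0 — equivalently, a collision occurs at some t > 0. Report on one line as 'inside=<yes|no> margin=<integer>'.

d = (8, 3),  |d|² = 73;  R = 2+6 = 8,  c = 73−8² = 9
v_rel = (10, -4),  |v_rel|² = 116;  v_rel·d = (10)·(8) + (-4)·(3) = 68
116·t² − 136·t + 9 = 0  ⇒  m = 68² − 116·9 = 3580
m = 3580 > 0,  v_rel·d = 68 > 0  ⇒  inside

inside=yes margin=3580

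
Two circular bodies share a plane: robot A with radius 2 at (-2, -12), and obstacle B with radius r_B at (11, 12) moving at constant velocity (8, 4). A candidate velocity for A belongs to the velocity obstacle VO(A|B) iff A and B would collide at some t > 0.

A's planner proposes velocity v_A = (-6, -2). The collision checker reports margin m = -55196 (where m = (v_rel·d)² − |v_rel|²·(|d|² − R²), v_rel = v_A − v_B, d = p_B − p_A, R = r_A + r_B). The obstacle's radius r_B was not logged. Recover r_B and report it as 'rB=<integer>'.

m = -55196
d = (13, 24);  v_rel = (-14, -6),  |v_rel|² = 232
v_rel×d = (-14)·(24) − (-6)·(13) = -258
since m = R²·232 − (-258)²:  R² = (66564 + -55196) / 232 = 49
R = √49 = 7  ⇒  r_B = 7 − 2 = 5

rB=5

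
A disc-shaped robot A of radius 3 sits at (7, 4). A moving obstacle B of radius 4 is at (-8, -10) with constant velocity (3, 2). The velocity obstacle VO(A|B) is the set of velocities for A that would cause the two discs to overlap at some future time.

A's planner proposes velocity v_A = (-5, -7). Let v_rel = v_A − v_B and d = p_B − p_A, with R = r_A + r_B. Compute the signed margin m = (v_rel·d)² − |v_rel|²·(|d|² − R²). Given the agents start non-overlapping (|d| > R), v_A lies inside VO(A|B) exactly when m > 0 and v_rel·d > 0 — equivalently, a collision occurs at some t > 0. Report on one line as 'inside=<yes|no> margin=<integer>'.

d = (-15, -14),  |d|² = 421;  R = 3+4 = 7,  c = 421−7² = 372
v_rel = (-8, -9),  |v_rel|² = 145;  v_rel·d = (-8)·(-15) + (-9)·(-14) = 246
145·t² − 492·t + 372 = 0  ⇒  m = 246² − 145·372 = 6576
m = 6576 > 0,  v_rel·d = 246 > 0  ⇒  inside

inside=yes margin=6576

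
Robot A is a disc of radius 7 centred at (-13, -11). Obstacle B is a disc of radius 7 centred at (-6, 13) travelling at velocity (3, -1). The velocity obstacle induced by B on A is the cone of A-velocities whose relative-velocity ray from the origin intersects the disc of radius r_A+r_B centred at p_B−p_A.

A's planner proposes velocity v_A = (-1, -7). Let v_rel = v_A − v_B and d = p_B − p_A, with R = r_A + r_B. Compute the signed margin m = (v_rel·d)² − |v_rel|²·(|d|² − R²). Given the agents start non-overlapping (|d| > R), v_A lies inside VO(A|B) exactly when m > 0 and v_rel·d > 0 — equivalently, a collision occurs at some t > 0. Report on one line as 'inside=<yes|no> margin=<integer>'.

d = (7, 24),  |d|² = 625;  R = 7+7 = 14,  c = 625−14² = 429
v_rel = (-4, -6),  |v_rel|² = 52;  v_rel·d = (-4)·(7) + (-6)·(24) = -172
52·t² + 344·t + 429 = 0  ⇒  m = (-172)² − 52·429 = 7276
m = 7276 > 0,  v_rel·d = -172 < 0  ⇒  outside

inside=no margin=7276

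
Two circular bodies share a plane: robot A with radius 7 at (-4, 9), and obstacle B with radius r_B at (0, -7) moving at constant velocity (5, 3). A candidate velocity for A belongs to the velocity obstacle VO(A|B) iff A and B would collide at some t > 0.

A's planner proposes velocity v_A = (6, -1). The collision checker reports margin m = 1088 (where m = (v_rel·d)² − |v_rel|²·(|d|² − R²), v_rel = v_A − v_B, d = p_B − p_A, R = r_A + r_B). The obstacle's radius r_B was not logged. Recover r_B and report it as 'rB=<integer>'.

m = 1088
d = (4, -16);  v_rel = (1, -4),  |v_rel|² = 17
v_rel×d = (1)·(-16) − (-4)·(4) = 0
since m = R²·17 − 0²:  R² = (0 + 1088) / 17 = 64
R = √64 = 8  ⇒  r_B = 8 − 7 = 1

rB=1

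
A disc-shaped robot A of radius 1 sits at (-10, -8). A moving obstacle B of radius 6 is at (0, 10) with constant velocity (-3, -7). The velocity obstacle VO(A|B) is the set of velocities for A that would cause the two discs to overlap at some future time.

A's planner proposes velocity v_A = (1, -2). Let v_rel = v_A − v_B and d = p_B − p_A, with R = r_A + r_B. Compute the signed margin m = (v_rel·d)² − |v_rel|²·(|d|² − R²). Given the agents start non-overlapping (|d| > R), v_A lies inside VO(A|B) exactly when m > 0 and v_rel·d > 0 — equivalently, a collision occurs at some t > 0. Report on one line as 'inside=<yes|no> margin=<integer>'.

d = (10, 18),  |d|² = 424;  R = 1+6 = 7,  c = 424−7² = 375
v_rel = (4, 5),  |v_rel|² = 41;  v_rel·d = (4)·(10) + (5)·(18) = 130
41·t² − 260·t + 375 = 0  ⇒  m = 130² − 41·375 = 1525
m = 1525 > 0,  v_rel·d = 130 > 0  ⇒  inside

inside=yes margin=1525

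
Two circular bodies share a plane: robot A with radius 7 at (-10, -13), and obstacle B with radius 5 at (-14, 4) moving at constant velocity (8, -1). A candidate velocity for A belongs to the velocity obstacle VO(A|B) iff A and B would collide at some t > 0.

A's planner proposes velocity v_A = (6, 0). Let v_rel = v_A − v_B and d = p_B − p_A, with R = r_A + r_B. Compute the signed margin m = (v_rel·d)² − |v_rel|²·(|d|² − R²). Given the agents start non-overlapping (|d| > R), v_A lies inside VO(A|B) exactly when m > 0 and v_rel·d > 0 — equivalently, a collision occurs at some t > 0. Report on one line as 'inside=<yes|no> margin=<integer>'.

d = (-4, 17),  |d|² = 305;  R = 7+5 = 12,  c = 305−12² = 161
v_rel = (-2, 1),  |v_rel|² = 5;  v_rel·d = (-2)·(-4) + (1)·(17) = 25
5·t² − 50·t + 161 = 0  ⇒  m = 25² − 5·161 = -180
m = -180 < 0,  v_rel·d = 25 > 0  ⇒  outside

inside=no margin=-180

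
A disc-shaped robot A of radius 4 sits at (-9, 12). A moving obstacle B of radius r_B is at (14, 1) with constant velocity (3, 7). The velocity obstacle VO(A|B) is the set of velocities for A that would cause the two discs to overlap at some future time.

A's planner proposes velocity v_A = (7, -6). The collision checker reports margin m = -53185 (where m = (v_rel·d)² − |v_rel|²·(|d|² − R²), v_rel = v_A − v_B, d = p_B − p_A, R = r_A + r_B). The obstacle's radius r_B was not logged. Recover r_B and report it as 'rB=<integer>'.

m = -53185
d = (23, -11);  v_rel = (4, -13),  |v_rel|² = 185
v_rel×d = (4)·(-11) − (-13)·(23) = 255
since m = R²·185 − 255²:  R² = (65025 + -53185) / 185 = 64
R = √64 = 8  ⇒  r_B = 8 − 4 = 4

rB=4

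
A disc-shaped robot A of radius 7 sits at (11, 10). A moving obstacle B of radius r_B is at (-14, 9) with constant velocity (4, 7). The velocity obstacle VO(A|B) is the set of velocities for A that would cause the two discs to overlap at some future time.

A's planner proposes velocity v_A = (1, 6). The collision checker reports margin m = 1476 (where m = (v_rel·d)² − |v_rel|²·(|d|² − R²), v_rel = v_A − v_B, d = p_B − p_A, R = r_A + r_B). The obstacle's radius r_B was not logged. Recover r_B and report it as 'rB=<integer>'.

m = 1476
d = (-25, -1);  v_rel = (-3, -1),  |v_rel|² = 10
v_rel×d = (-3)·(-1) − (-1)·(-25) = -22
since m = R²·10 − (-22)²:  R² = (484 + 1476) / 10 = 196
R = √196 = 14  ⇒  r_B = 14 − 7 = 7

rB=7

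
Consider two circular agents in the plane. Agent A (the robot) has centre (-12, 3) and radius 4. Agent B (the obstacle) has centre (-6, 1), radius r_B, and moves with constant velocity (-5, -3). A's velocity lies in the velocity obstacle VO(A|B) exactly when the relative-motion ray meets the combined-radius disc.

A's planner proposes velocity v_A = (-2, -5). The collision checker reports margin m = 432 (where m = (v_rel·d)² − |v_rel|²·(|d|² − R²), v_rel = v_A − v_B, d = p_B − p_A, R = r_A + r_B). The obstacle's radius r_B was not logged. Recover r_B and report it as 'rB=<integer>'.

m = 432
d = (6, -2);  v_rel = (3, -2),  |v_rel|² = 13
v_rel×d = (3)·(-2) − (-2)·(6) = 6
since m = R²·13 − 6²:  R² = (36 + 432) / 13 = 36
R = √36 = 6  ⇒  r_B = 6 − 4 = 2

rB=2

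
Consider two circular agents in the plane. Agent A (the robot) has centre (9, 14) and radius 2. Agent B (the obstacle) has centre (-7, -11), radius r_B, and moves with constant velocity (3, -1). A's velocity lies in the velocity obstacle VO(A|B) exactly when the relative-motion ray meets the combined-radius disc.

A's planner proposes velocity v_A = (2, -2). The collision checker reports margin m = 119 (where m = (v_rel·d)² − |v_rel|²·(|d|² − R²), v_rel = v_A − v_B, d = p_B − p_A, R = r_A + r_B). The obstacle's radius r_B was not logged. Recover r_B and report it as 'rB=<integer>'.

m = 119
d = (-16, -25);  v_rel = (-1, -1),  |v_rel|² = 2
v_rel×d = (-1)·(-25) − (-1)·(-16) = 9
since m = R²·2 − 9²:  R² = (81 + 119) / 2 = 100
R = √100 = 10  ⇒  r_B = 10 − 2 = 8

rB=8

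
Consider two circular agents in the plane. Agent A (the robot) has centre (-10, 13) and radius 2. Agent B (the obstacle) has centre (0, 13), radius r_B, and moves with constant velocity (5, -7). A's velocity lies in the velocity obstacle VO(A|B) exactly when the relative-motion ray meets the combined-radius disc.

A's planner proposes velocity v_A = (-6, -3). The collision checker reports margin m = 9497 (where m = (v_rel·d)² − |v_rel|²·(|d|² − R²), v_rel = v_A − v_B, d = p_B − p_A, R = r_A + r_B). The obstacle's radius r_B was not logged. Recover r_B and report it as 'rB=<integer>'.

m = 9497
d = (10, 0);  v_rel = (-11, 4),  |v_rel|² = 137
v_rel×d = (-11)·(0) − (4)·(10) = -40
since m = R²·137 − (-40)²:  R² = (1600 + 9497) / 137 = 81
R = √81 = 9  ⇒  r_B = 9 − 2 = 7

rB=7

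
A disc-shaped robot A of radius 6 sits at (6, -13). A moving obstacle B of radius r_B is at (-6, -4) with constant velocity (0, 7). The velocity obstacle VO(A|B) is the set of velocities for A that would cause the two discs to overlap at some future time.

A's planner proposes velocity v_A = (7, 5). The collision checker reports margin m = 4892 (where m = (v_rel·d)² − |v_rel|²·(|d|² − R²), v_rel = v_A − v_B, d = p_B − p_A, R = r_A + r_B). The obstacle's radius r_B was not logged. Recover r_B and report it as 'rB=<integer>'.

m = 4892
d = (-12, 9);  v_rel = (7, -2),  |v_rel|² = 53
v_rel×d = (7)·(9) − (-2)·(-12) = 39
since m = R²·53 − 39²:  R² = (1521 + 4892) / 53 = 121
R = √121 = 11  ⇒  r_B = 11 − 6 = 5

rB=5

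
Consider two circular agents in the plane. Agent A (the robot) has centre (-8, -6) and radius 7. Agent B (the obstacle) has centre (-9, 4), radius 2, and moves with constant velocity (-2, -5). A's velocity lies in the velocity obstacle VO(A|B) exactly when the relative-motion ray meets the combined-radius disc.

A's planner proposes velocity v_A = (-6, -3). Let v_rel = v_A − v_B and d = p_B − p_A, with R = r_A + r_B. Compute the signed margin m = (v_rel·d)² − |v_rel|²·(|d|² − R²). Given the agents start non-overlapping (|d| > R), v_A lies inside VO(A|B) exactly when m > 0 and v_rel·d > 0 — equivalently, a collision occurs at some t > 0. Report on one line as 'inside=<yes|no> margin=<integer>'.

d = (-1, 10),  |d|² = 101;  R = 7+2 = 9,  c = 101−9² = 20
v_rel = (-4, 2),  |v_rel|² = 20;  v_rel·d = (-4)·(-1) + (2)·(10) = 24
20·t² − 48·t + 20 = 0  ⇒  m = 24² − 20·20 = 176
m = 176 > 0,  v_rel·d = 24 > 0  ⇒  inside

inside=yes margin=176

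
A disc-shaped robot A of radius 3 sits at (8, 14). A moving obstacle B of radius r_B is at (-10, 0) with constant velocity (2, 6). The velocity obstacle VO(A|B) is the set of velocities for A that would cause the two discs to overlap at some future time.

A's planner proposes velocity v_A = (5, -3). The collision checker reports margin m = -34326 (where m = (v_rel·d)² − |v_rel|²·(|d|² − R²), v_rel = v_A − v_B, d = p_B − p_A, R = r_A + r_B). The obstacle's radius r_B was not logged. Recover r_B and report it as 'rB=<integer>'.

m = -34326
d = (-18, -14);  v_rel = (3, -9),  |v_rel|² = 90
v_rel×d = (3)·(-14) − (-9)·(-18) = -204
since m = R²·90 − (-204)²:  R² = (41616 + -34326) / 90 = 81
R = √81 = 9  ⇒  r_B = 9 − 3 = 6

rB=6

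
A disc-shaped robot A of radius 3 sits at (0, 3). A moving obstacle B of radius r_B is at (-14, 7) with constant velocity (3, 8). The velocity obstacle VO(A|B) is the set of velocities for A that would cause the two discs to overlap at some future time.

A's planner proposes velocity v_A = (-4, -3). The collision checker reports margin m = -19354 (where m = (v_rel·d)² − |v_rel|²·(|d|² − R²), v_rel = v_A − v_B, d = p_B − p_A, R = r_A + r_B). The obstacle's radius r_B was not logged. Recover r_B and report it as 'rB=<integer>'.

m = -19354
d = (-14, 4);  v_rel = (-7, -11),  |v_rel|² = 170
v_rel×d = (-7)·(4) − (-11)·(-14) = -182
since m = R²·170 − (-182)²:  R² = (33124 + -19354) / 170 = 81
R = √81 = 9  ⇒  r_B = 9 − 3 = 6

rB=6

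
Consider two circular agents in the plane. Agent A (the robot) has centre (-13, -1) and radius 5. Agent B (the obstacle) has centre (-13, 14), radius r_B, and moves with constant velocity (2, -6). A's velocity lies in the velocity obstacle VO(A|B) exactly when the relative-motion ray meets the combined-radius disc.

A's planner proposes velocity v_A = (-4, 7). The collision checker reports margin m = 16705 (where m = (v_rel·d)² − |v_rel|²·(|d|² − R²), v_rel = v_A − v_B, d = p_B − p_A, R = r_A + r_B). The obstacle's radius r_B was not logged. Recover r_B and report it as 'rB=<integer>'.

m = 16705
d = (0, 15);  v_rel = (-6, 13),  |v_rel|² = 205
v_rel×d = (-6)·(15) − (13)·(0) = -90
since m = R²·205 − (-90)²:  R² = (8100 + 16705) / 205 = 121
R = √121 = 11  ⇒  r_B = 11 − 5 = 6

rB=6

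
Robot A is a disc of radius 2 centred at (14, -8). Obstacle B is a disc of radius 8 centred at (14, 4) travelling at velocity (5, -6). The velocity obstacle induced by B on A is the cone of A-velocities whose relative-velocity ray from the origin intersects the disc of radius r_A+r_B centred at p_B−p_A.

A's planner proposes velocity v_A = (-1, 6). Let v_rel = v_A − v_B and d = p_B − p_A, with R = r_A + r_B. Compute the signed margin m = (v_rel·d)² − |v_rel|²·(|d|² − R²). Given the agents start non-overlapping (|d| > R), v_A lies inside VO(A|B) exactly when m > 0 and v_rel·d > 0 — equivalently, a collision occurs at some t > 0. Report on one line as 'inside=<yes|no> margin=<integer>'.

d = (0, 12),  |d|² = 144;  R = 2+8 = 10,  c = 144−10² = 44
v_rel = (-6, 12),  |v_rel|² = 180;  v_rel·d = (-6)·(0) + (12)·(12) = 144
180·t² − 288·t + 44 = 0  ⇒  m = 144² − 180·44 = 12816
m = 12816 > 0,  v_rel·d = 144 > 0  ⇒  inside

inside=yes margin=12816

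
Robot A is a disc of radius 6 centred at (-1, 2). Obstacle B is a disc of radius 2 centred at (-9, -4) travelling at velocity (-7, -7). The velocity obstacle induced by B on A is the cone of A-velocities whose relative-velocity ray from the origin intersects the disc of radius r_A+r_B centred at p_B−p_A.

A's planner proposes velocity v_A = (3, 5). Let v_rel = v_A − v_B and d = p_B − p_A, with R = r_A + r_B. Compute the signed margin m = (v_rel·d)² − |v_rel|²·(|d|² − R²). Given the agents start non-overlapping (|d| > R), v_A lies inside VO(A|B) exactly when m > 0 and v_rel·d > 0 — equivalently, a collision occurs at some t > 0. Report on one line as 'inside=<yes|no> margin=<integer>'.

d = (-8, -6),  |d|² = 100;  R = 6+2 = 8,  c = 100−8² = 36
v_rel = (10, 12),  |v_rel|² = 244;  v_rel·d = (10)·(-8) + (12)·(-6) = -152
244·t² + 304·t + 36 = 0  ⇒  m = (-152)² − 244·36 = 14320
m = 14320 > 0,  v_rel·d = -152 < 0  ⇒  outside

inside=no margin=14320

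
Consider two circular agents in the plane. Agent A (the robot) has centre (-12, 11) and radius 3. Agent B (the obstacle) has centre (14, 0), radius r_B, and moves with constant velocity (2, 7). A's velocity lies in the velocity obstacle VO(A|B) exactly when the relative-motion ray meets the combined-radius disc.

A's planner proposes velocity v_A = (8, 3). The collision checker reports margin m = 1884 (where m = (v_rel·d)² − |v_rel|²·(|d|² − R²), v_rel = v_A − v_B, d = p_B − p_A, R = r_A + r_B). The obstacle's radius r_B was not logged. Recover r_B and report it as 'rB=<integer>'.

m = 1884
d = (26, -11);  v_rel = (6, -4),  |v_rel|² = 52
v_rel×d = (6)·(-11) − (-4)·(26) = 38
since m = R²·52 − 38²:  R² = (1444 + 1884) / 52 = 64
R = √64 = 8  ⇒  r_B = 8 − 3 = 5

rB=5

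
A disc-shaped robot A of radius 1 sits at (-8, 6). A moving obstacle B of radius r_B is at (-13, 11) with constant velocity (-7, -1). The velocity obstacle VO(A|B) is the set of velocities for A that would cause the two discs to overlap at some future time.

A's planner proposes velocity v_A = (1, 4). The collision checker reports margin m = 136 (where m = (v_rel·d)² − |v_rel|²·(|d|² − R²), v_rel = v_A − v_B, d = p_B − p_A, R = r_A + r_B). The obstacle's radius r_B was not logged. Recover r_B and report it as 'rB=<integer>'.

m = 136
d = (-5, 5);  v_rel = (8, 5),  |v_rel|² = 89
v_rel×d = (8)·(5) − (5)·(-5) = 65
since m = R²·89 − 65²:  R² = (4225 + 136) / 89 = 49
R = √49 = 7  ⇒  r_B = 7 − 1 = 6

rB=6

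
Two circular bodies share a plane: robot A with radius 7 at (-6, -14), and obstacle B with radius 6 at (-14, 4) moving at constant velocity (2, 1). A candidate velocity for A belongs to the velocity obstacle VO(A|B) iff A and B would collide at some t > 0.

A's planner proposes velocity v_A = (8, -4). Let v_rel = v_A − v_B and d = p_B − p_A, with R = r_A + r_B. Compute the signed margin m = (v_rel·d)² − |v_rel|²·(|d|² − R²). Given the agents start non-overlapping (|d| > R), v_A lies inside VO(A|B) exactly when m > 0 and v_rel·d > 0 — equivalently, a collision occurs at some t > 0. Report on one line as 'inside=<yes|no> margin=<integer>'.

d = (-8, 18),  |d|² = 388;  R = 7+6 = 13,  c = 388−13² = 219
v_rel = (6, -5),  |v_rel|² = 61;  v_rel·d = (6)·(-8) + (-5)·(18) = -138
61·t² + 276·t + 219 = 0  ⇒  m = (-138)² − 61·219 = 5685
m = 5685 > 0,  v_rel·d = -138 < 0  ⇒  outside

inside=no margin=5685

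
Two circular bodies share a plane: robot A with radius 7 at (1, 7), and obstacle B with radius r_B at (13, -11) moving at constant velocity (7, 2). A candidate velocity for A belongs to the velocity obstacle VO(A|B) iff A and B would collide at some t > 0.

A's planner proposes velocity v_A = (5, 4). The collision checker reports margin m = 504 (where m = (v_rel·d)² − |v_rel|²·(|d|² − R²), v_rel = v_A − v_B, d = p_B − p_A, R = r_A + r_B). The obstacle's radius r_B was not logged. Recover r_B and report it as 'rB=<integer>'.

m = 504
d = (12, -18);  v_rel = (-2, 2),  |v_rel|² = 8
v_rel×d = (-2)·(-18) − (2)·(12) = 12
since m = R²·8 − 12²:  R² = (144 + 504) / 8 = 81
R = √81 = 9  ⇒  r_B = 9 − 7 = 2

rB=2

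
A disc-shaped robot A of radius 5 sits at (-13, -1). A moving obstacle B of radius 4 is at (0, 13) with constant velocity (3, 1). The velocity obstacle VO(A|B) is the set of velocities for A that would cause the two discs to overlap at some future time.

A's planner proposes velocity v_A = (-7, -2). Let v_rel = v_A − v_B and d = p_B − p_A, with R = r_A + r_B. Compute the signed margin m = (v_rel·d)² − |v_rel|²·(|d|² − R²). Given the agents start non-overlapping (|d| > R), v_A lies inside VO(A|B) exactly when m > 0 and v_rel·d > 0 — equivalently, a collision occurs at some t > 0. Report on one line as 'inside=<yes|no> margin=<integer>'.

d = (13, 14),  |d|² = 365;  R = 5+4 = 9,  c = 365−9² = 284
v_rel = (-10, -3),  |v_rel|² = 109;  v_rel·d = (-10)·(13) + (-3)·(14) = -172
109·t² + 344·t + 284 = 0  ⇒  m = (-172)² − 109·284 = -1372
m = -1372 < 0,  v_rel·d = -172 < 0  ⇒  outside

inside=no margin=-1372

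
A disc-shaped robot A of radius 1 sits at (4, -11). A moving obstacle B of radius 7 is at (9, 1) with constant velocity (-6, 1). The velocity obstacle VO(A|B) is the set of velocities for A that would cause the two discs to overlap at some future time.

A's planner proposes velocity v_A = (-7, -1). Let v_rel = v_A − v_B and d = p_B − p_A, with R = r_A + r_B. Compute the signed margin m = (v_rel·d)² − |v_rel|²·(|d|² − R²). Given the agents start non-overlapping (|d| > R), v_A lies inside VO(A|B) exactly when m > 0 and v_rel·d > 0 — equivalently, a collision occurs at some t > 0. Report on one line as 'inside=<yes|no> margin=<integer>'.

d = (5, 12),  |d|² = 169;  R = 1+7 = 8,  c = 169−8² = 105
v_rel = (-1, -2),  |v_rel|² = 5;  v_rel·d = (-1)·(5) + (-2)·(12) = -29
5·t² + 58·t + 105 = 0  ⇒  m = (-29)² − 5·105 = 316
m = 316 > 0,  v_rel·d = -29 < 0  ⇒  outside

inside=no margin=316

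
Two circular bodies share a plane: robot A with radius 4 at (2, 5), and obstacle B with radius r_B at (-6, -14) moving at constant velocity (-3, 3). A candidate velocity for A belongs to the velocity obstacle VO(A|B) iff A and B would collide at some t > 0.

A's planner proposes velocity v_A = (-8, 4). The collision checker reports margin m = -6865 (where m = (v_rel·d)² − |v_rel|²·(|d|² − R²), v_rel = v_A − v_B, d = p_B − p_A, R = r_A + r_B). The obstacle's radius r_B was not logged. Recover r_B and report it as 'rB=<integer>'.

m = -6865
d = (-8, -19);  v_rel = (-5, 1),  |v_rel|² = 26
v_rel×d = (-5)·(-19) − (1)·(-8) = 103
since m = R²·26 − 103²:  R² = (10609 + -6865) / 26 = 144
R = √144 = 12  ⇒  r_B = 12 − 4 = 8

rB=8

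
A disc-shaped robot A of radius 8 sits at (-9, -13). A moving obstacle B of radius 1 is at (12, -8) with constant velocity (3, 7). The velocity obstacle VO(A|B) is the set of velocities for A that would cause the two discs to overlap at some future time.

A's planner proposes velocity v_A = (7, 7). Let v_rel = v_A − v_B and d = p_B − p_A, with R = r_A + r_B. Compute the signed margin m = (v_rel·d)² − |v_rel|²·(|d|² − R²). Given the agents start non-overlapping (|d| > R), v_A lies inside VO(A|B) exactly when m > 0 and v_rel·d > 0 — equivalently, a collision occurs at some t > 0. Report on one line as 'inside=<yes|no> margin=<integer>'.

d = (21, 5),  |d|² = 466;  R = 8+1 = 9,  c = 466−9² = 385
v_rel = (4, 0),  |v_rel|² = 16;  v_rel·d = (4)·(21) + (0)·(5) = 84
16·t² − 168·t + 385 = 0  ⇒  m = 84² − 16·385 = 896
m = 896 > 0,  v_rel·d = 84 > 0  ⇒  inside

inside=yes margin=896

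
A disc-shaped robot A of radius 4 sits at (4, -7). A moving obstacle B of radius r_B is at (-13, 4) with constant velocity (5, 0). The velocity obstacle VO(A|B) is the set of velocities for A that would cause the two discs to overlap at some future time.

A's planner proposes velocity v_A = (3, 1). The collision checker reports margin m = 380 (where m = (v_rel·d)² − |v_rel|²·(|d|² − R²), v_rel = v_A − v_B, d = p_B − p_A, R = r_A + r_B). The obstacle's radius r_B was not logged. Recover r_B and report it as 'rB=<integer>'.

m = 380
d = (-17, 11);  v_rel = (-2, 1),  |v_rel|² = 5
v_rel×d = (-2)·(11) − (1)·(-17) = -5
since m = R²·5 − (-5)²:  R² = (25 + 380) / 5 = 81
R = √81 = 9  ⇒  r_B = 9 − 4 = 5

rB=5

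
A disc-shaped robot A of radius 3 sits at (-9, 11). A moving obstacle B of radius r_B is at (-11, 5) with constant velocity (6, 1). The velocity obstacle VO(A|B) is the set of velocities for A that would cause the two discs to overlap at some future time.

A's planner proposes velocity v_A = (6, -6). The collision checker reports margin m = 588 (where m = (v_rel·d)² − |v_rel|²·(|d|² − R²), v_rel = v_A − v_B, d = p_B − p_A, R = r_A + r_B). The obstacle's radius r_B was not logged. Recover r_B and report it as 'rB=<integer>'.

m = 588
d = (-2, -6);  v_rel = (0, -7),  |v_rel|² = 49
v_rel×d = (0)·(-6) − (-7)·(-2) = -14
since m = R²·49 − (-14)²:  R² = (196 + 588) / 49 = 16
R = √16 = 4  ⇒  r_B = 4 − 3 = 1

rB=1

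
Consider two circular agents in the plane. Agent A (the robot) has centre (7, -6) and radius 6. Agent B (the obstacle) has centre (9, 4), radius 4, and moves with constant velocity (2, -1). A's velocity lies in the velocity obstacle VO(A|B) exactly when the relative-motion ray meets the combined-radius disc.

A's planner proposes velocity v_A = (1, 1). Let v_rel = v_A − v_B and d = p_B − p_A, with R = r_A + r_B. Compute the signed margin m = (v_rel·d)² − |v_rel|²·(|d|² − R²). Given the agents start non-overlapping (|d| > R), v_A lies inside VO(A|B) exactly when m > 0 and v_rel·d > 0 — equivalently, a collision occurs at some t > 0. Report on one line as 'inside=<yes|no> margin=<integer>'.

d = (2, 10),  |d|² = 104;  R = 6+4 = 10,  c = 104−10² = 4
v_rel = (-1, 2),  |v_rel|² = 5;  v_rel·d = (-1)·(2) + (2)·(10) = 18
5·t² − 36·t + 4 = 0  ⇒  m = 18² − 5·4 = 304
m = 304 > 0,  v_rel·d = 18 > 0  ⇒  inside

inside=yes margin=304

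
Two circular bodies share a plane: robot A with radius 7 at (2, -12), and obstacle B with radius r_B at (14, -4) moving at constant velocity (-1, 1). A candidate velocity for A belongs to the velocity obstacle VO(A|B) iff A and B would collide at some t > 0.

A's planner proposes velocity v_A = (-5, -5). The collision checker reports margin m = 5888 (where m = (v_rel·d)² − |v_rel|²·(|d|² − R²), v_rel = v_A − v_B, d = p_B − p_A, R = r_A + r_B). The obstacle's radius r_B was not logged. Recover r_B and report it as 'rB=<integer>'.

m = 5888
d = (12, 8);  v_rel = (-4, -6),  |v_rel|² = 52
v_rel×d = (-4)·(8) − (-6)·(12) = 40
since m = R²·52 − 40²:  R² = (1600 + 5888) / 52 = 144
R = √144 = 12  ⇒  r_B = 12 − 7 = 5

rB=5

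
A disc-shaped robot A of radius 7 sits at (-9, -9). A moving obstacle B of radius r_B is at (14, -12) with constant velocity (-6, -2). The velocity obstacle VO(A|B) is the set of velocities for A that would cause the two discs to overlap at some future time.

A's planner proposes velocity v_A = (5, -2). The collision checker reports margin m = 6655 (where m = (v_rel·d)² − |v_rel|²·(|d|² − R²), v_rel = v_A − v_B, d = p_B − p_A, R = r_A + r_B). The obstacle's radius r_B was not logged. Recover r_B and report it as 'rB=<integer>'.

m = 6655
d = (23, -3);  v_rel = (11, 0),  |v_rel|² = 121
v_rel×d = (11)·(-3) − (0)·(23) = -33
since m = R²·121 − (-33)²:  R² = (1089 + 6655) / 121 = 64
R = √64 = 8  ⇒  r_B = 8 − 7 = 1

rB=1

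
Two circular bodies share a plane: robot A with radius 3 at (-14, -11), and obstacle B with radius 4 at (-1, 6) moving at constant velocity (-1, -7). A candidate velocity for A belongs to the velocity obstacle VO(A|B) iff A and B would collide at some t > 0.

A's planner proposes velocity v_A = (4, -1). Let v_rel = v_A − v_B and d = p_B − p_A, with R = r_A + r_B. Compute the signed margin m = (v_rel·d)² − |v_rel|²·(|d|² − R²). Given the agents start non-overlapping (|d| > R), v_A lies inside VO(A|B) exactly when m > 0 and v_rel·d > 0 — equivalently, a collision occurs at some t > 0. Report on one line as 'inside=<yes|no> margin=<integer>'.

d = (13, 17),  |d|² = 458;  R = 3+4 = 7,  c = 458−7² = 409
v_rel = (5, 6),  |v_rel|² = 61;  v_rel·d = (5)·(13) + (6)·(17) = 167
61·t² − 334·t + 409 = 0  ⇒  m = 167² − 61·409 = 2940
m = 2940 > 0,  v_rel·d = 167 > 0  ⇒  inside

inside=yes margin=2940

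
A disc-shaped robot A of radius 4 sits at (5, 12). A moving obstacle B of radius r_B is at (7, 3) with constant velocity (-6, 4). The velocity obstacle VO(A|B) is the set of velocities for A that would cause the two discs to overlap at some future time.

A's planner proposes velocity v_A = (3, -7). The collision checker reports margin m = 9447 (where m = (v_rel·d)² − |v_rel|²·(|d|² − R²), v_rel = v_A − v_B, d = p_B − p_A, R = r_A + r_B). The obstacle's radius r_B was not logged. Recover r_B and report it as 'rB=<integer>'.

m = 9447
d = (2, -9);  v_rel = (9, -11),  |v_rel|² = 202
v_rel×d = (9)·(-9) − (-11)·(2) = -59
since m = R²·202 − (-59)²:  R² = (3481 + 9447) / 202 = 64
R = √64 = 8  ⇒  r_B = 8 − 4 = 4

rB=4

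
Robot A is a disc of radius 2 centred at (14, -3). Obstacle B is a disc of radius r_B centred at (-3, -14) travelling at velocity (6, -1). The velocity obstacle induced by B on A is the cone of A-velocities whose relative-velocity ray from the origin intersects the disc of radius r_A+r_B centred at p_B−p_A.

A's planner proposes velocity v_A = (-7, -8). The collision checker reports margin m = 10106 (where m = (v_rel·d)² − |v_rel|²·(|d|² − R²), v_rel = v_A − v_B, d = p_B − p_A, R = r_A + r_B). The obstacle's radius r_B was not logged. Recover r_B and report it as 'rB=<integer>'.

m = 10106
d = (-17, -11);  v_rel = (-13, -7),  |v_rel|² = 218
v_rel×d = (-13)·(-11) − (-7)·(-17) = 24
since m = R²·218 − 24²:  R² = (576 + 10106) / 218 = 49
R = √49 = 7  ⇒  r_B = 7 − 2 = 5

rB=5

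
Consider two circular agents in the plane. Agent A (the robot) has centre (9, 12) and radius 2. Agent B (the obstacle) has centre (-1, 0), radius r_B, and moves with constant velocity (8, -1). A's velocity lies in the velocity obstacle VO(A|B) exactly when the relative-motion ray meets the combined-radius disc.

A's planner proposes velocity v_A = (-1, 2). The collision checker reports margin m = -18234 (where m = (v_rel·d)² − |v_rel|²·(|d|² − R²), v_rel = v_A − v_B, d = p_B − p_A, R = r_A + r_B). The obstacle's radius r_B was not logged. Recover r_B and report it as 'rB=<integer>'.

m = -18234
d = (-10, -12);  v_rel = (-9, 3),  |v_rel|² = 90
v_rel×d = (-9)·(-12) − (3)·(-10) = 138
since m = R²·90 − 138²:  R² = (19044 + -18234) / 90 = 9
R = √9 = 3  ⇒  r_B = 3 − 2 = 1

rB=1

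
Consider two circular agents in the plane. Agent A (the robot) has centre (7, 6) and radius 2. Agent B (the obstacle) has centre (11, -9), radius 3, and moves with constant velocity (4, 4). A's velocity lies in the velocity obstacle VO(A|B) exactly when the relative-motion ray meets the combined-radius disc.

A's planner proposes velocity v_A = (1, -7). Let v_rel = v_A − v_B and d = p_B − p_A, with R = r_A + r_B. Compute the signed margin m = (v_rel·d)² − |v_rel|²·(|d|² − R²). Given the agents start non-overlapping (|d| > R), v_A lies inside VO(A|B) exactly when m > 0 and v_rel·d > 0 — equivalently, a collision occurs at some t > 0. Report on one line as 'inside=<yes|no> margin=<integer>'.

d = (4, -15),  |d|² = 241;  R = 2+3 = 5,  c = 241−5² = 216
v_rel = (-3, -11),  |v_rel|² = 130;  v_rel·d = (-3)·(4) + (-11)·(-15) = 153
130·t² − 306·t + 216 = 0  ⇒  m = 153² − 130·216 = -4671
m = -4671 < 0,  v_rel·d = 153 > 0  ⇒  outside

inside=no margin=-4671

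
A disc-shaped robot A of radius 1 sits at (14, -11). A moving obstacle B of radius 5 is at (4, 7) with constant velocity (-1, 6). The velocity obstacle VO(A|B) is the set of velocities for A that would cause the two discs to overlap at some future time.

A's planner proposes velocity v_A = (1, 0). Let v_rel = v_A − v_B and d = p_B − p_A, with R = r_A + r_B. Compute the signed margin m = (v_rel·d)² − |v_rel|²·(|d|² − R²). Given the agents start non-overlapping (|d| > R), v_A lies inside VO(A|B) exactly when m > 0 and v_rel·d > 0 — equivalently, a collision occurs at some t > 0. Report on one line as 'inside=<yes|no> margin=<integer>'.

d = (-10, 18),  |d|² = 424;  R = 1+5 = 6,  c = 424−6² = 388
v_rel = (2, -6),  |v_rel|² = 40;  v_rel·d = (2)·(-10) + (-6)·(18) = -128
40·t² + 256·t + 388 = 0  ⇒  m = (-128)² − 40·388 = 864
m = 864 > 0,  v_rel·d = -128 < 0  ⇒  outside

inside=no margin=864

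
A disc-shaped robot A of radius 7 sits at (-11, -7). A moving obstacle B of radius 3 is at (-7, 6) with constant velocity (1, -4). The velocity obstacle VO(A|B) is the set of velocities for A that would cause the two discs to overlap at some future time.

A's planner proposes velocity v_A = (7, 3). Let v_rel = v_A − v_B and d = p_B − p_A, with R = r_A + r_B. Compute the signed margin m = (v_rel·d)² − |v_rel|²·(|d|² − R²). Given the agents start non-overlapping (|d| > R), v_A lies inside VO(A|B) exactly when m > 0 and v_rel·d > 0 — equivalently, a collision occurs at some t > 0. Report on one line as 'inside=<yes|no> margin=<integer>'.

d = (4, 13),  |d|² = 185;  R = 7+3 = 10,  c = 185−10² = 85
v_rel = (6, 7),  |v_rel|² = 85;  v_rel·d = (6)·(4) + (7)·(13) = 115
85·t² − 230·t + 85 = 0  ⇒  m = 115² − 85·85 = 6000
m = 6000 > 0,  v_rel·d = 115 > 0  ⇒  inside

inside=yes margin=6000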